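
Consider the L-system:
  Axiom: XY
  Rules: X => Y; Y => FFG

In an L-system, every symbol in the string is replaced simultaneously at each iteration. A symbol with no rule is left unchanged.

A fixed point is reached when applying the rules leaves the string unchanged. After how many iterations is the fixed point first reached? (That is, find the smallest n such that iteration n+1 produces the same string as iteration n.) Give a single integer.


Answer: 2

Derivation:
Step 0: XY
Step 1: YFFG
Step 2: FFGFFG
Step 3: FFGFFG  (unchanged — fixed point at step 2)


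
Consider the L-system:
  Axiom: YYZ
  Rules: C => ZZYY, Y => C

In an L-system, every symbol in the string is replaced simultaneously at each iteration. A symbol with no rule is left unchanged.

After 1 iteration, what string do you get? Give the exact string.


Answer: CCZ

Derivation:
Step 0: YYZ
Step 1: CCZ


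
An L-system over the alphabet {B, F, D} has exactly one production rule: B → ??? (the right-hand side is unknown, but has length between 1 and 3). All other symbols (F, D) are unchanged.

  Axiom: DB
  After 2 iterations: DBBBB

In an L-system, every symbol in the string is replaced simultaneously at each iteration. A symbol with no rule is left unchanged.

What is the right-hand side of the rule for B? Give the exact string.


Answer: BB

Derivation:
Trying B → BB:
  Step 0: DB
  Step 1: DBB
  Step 2: DBBBB
Matches the given result.


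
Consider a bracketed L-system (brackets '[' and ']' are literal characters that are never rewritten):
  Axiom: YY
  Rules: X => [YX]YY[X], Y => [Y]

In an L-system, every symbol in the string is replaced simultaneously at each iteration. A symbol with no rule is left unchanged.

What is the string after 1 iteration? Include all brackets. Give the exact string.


Step 0: YY
Step 1: [Y][Y]

Answer: [Y][Y]


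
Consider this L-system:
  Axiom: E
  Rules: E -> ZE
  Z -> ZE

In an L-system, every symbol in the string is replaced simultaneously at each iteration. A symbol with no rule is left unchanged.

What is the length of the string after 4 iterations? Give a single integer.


Step 0: length = 1
Step 1: length = 2
Step 2: length = 4
Step 3: length = 8
Step 4: length = 16

Answer: 16


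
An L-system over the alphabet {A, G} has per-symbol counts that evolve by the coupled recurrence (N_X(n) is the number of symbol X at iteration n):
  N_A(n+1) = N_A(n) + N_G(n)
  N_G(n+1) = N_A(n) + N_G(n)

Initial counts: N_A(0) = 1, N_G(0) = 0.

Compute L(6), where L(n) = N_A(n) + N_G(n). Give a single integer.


Step 0: N_A=1, N_G=0, L=1
Step 1: N_A=1, N_G=1, L=2
Step 2: N_A=2, N_G=2, L=4
Step 3: N_A=4, N_G=4, L=8
Step 4: N_A=8, N_G=8, L=16
Step 5: N_A=16, N_G=16, L=32
Step 6: N_A=32, N_G=32, L=64

Answer: 64


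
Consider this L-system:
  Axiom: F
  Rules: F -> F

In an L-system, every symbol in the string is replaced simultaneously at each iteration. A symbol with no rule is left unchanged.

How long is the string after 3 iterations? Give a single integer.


Answer: 1

Derivation:
Step 0: length = 1
Step 1: length = 1
Step 2: length = 1
Step 3: length = 1


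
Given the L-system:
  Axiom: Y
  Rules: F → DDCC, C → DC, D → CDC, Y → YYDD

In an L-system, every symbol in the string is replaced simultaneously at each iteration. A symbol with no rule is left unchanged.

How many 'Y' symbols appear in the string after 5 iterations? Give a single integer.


Step 0: Y  (1 'Y')
Step 1: YYDD  (2 'Y')
Step 2: YYDDYYDDCDCCDC  (4 'Y')
Step 3: YYDDYYDDCDCCDCYYDDYYDDCDCCDCDCCDCDCDCCDCDC  (8 'Y')
Step 4: YYDDYYDDCDCCDCYYDDYYDDCDCCDCDCCDCDCDCCDCDCYYDDYYDDCDCCDCYYDDYYDDCDCCDCDCCDCDCDCCDCDCCDCDCDCCDCDCCDCDCCDCDCDCCDCDCCDCDC  (16 'Y')
Step 5: YYDDYYDDCDCCDCYYDDYYDDCDCCDCDCCDCDCDCCDCDCYYDDYYDDCDCCDCYYDDYYDDCDCCDCDCCDCDCDCCDCDCCDCDCDCCDCDCCDCDCCDCDCDCCDCDCCDCDCYYDDYYDDCDCCDCYYDDYYDDCDCCDCDCCDCDCDCCDCDCYYDDYYDDCDCCDCYYDDYYDDCDCCDCDCCDCDCDCCDCDCCDCDCDCCDCDCCDCDCCDCDCDCCDCDCCDCDCDCCDCDCCDCDCCDCDCDCCDCDCCDCDCDCCDCDCCDCDCDCCDCDCCDCDCCDCDCDCCDCDCCDCDCDCCDCDCCDCDC  (32 'Y')

Answer: 32


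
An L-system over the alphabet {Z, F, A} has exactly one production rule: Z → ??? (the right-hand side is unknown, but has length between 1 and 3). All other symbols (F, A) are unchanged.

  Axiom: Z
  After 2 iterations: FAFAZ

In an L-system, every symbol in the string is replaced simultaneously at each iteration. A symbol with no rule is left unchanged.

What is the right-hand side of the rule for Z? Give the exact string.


Answer: FAZ

Derivation:
Trying Z → FAZ:
  Step 0: Z
  Step 1: FAZ
  Step 2: FAFAZ
Matches the given result.


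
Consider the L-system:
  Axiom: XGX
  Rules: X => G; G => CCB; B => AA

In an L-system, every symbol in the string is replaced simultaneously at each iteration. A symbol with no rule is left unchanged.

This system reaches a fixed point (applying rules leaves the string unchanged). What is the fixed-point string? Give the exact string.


Step 0: XGX
Step 1: GCCBG
Step 2: CCBCCAACCB
Step 3: CCAACCAACCAA
Step 4: CCAACCAACCAA  (unchanged — fixed point at step 3)

Answer: CCAACCAACCAA


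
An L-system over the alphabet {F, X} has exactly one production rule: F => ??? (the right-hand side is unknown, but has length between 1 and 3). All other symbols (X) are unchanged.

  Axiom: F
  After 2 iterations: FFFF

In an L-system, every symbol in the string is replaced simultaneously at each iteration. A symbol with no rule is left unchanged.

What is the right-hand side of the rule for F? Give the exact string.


Trying F => FF:
  Step 0: F
  Step 1: FF
  Step 2: FFFF
Matches the given result.

Answer: FF


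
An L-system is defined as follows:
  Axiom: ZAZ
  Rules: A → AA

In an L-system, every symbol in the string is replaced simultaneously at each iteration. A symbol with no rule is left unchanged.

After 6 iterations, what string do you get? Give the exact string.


Step 0: ZAZ
Step 1: ZAAZ
Step 2: ZAAAAZ
Step 3: ZAAAAAAAAZ
Step 4: ZAAAAAAAAAAAAAAAAZ
Step 5: ZAAAAAAAAAAAAAAAAAAAAAAAAAAAAAAAAZ
Step 6: ZAAAAAAAAAAAAAAAAAAAAAAAAAAAAAAAAAAAAAAAAAAAAAAAAAAAAAAAAAAAAAAAAZ

Answer: ZAAAAAAAAAAAAAAAAAAAAAAAAAAAAAAAAAAAAAAAAAAAAAAAAAAAAAAAAAAAAAAAAZ


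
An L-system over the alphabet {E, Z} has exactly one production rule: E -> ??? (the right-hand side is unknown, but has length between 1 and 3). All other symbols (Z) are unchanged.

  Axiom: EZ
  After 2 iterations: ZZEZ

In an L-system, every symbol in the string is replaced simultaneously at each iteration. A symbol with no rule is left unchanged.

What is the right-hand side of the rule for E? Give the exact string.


Trying E -> ZE:
  Step 0: EZ
  Step 1: ZEZ
  Step 2: ZZEZ
Matches the given result.

Answer: ZE


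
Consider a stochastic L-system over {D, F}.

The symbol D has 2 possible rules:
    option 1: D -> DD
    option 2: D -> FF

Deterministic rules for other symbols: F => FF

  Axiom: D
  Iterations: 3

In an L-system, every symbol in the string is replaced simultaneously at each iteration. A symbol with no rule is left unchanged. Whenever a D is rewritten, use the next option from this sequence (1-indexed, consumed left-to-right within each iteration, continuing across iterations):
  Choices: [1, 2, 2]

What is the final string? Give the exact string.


Answer: FFFFFFFF

Derivation:
Step 0: D
Step 1: DD  (used choices [1])
Step 2: FFFF  (used choices [2, 2])
Step 3: FFFFFFFF  (used choices [])


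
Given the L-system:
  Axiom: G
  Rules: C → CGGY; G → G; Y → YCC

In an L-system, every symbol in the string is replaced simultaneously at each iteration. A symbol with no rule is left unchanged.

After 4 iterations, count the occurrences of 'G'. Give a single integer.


Step 0: G  (1 'G')
Step 1: G  (1 'G')
Step 2: G  (1 'G')
Step 3: G  (1 'G')
Step 4: G  (1 'G')

Answer: 1


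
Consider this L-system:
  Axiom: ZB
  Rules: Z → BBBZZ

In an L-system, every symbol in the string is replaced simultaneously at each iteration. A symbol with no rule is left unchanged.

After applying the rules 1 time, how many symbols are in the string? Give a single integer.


Answer: 6

Derivation:
Step 0: length = 2
Step 1: length = 6


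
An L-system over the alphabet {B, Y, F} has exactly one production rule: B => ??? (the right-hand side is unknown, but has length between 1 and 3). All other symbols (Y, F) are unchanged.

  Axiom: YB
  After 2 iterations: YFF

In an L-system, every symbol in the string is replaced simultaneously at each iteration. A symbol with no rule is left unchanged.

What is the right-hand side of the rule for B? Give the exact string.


Answer: FF

Derivation:
Trying B => FF:
  Step 0: YB
  Step 1: YFF
  Step 2: YFF
Matches the given result.


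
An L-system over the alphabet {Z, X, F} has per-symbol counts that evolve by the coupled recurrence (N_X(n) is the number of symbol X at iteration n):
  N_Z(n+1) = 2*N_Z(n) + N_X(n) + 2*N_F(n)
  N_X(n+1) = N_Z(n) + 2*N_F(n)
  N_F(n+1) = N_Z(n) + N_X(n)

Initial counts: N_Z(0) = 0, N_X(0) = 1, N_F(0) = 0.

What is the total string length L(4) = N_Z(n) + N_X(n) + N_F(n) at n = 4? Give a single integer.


Answer: 92

Derivation:
Step 0: N_Z=0, N_X=1, N_F=0, L=1
Step 1: N_Z=1, N_X=0, N_F=1, L=2
Step 2: N_Z=4, N_X=3, N_F=1, L=8
Step 3: N_Z=13, N_X=6, N_F=7, L=26
Step 4: N_Z=46, N_X=27, N_F=19, L=92


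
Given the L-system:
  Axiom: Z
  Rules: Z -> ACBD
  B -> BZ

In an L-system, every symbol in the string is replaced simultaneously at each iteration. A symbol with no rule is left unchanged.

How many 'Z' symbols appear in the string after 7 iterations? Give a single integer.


Answer: 8

Derivation:
Step 0: Z  (1 'Z')
Step 1: ACBD  (0 'Z')
Step 2: ACBZD  (1 'Z')
Step 3: ACBZACBDD  (1 'Z')
Step 4: ACBZACBDACBZDD  (2 'Z')
Step 5: ACBZACBDACBZDACBZACBDDD  (3 'Z')
Step 6: ACBZACBDACBZDACBZACBDDACBZACBDACBZDDD  (5 'Z')
Step 7: ACBZACBDACBZDACBZACBDDACBZACBDACBZDDACBZACBDACBZDACBZACBDDDD  (8 'Z')


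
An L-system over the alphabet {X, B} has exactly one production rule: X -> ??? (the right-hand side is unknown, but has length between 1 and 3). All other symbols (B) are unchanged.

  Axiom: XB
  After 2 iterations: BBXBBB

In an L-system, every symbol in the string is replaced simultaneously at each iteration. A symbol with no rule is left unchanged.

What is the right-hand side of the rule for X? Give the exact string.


Trying X -> BXB:
  Step 0: XB
  Step 1: BXBB
  Step 2: BBXBBB
Matches the given result.

Answer: BXB


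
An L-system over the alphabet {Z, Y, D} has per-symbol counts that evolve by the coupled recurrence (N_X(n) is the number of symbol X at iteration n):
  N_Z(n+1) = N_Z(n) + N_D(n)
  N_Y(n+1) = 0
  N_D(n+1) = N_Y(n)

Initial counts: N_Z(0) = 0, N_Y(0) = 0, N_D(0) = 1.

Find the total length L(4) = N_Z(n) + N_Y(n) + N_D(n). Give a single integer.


Step 0: N_Z=0, N_Y=0, N_D=1, L=1
Step 1: N_Z=1, N_Y=0, N_D=0, L=1
Step 2: N_Z=1, N_Y=0, N_D=0, L=1
Step 3: N_Z=1, N_Y=0, N_D=0, L=1
Step 4: N_Z=1, N_Y=0, N_D=0, L=1

Answer: 1


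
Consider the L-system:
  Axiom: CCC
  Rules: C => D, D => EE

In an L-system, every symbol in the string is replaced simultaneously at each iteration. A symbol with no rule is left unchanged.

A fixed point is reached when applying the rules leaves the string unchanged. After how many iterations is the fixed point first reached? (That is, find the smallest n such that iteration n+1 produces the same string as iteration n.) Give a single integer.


Answer: 2

Derivation:
Step 0: CCC
Step 1: DDD
Step 2: EEEEEE
Step 3: EEEEEE  (unchanged — fixed point at step 2)


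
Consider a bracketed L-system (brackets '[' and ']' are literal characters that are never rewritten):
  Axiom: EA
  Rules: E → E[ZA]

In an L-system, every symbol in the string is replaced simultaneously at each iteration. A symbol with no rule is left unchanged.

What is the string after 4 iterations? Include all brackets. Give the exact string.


Answer: E[ZA][ZA][ZA][ZA]A

Derivation:
Step 0: EA
Step 1: E[ZA]A
Step 2: E[ZA][ZA]A
Step 3: E[ZA][ZA][ZA]A
Step 4: E[ZA][ZA][ZA][ZA]A


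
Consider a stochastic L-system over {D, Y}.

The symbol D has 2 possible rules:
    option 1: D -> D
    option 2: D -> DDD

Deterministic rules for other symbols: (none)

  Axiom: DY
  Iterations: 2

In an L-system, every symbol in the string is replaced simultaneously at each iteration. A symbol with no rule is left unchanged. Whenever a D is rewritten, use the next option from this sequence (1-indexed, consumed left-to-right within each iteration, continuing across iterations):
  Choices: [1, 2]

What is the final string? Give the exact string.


Step 0: DY
Step 1: DY  (used choices [1])
Step 2: DDDY  (used choices [2])

Answer: DDDY


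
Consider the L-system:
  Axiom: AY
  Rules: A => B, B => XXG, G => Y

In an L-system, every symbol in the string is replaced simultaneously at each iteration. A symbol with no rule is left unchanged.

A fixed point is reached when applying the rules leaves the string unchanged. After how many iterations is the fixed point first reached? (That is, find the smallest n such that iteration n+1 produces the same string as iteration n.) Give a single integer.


Step 0: AY
Step 1: BY
Step 2: XXGY
Step 3: XXYY
Step 4: XXYY  (unchanged — fixed point at step 3)

Answer: 3


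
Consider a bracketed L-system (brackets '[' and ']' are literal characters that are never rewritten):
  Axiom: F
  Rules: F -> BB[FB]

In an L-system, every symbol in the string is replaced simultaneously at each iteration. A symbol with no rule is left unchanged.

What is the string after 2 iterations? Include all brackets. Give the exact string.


Answer: BB[BB[FB]B]

Derivation:
Step 0: F
Step 1: BB[FB]
Step 2: BB[BB[FB]B]


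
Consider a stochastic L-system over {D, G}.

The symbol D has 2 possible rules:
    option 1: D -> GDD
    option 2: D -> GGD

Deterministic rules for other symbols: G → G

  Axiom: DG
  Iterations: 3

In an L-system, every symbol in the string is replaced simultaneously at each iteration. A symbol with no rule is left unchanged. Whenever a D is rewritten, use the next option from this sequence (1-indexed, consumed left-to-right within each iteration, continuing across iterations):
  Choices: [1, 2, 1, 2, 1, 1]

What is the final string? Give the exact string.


Answer: GGGGGDGGDDGDDG

Derivation:
Step 0: DG
Step 1: GDDG  (used choices [1])
Step 2: GGGDGDDG  (used choices [2, 1])
Step 3: GGGGGDGGDDGDDG  (used choices [2, 1, 1])


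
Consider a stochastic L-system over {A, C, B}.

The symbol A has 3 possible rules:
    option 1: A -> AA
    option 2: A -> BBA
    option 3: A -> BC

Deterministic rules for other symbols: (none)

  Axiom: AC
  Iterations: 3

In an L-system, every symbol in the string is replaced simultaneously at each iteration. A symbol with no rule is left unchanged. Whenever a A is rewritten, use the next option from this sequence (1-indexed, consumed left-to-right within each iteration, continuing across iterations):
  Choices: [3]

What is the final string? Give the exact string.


Answer: BCC

Derivation:
Step 0: AC
Step 1: BCC  (used choices [3])
Step 2: BCC  (used choices [])
Step 3: BCC  (used choices [])


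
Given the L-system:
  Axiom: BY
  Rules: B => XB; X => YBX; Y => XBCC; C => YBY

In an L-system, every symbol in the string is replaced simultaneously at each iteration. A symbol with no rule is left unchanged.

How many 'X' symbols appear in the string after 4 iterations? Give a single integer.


Answer: 36

Derivation:
Step 0: BY  (0 'X')
Step 1: XBXBCC  (2 'X')
Step 2: YBXXBYBXXBYBYYBY  (4 'X')
Step 3: XBCCXBYBXYBXXBXBCCXBYBXYBXXBXBCCXBXBCCXBCCXBXBCC  (16 'X')
Step 4: YBXXBYBYYBYYBXXBXBCCXBYBXXBCCXBYBXYBXXBYBXXBYBYYBYYBXXBXBCCXBYBXXBCCXBYBXYBXXBYBXXBYBYYBYYBXXBYBXXBYBYYBYYBXXBYBYYBYYBXXBYBXXBYBYYBY  (36 'X')


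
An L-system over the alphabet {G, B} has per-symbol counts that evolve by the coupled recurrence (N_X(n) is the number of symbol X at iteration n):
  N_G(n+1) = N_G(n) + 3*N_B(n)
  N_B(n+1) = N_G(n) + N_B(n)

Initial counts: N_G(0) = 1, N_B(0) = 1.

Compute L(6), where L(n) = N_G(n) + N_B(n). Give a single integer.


Step 0: N_G=1, N_B=1, L=2
Step 1: N_G=4, N_B=2, L=6
Step 2: N_G=10, N_B=6, L=16
Step 3: N_G=28, N_B=16, L=44
Step 4: N_G=76, N_B=44, L=120
Step 5: N_G=208, N_B=120, L=328
Step 6: N_G=568, N_B=328, L=896

Answer: 896


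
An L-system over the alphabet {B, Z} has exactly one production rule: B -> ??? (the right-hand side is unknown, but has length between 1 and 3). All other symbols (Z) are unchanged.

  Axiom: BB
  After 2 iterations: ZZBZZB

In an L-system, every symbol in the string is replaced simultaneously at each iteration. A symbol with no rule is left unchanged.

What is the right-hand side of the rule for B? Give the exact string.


Answer: ZB

Derivation:
Trying B -> ZB:
  Step 0: BB
  Step 1: ZBZB
  Step 2: ZZBZZB
Matches the given result.


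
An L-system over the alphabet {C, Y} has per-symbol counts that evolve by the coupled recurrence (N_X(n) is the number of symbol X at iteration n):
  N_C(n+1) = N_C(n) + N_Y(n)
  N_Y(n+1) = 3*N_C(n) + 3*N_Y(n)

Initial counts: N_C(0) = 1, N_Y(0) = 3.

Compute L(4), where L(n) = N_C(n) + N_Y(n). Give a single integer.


Answer: 1024

Derivation:
Step 0: N_C=1, N_Y=3, L=4
Step 1: N_C=4, N_Y=12, L=16
Step 2: N_C=16, N_Y=48, L=64
Step 3: N_C=64, N_Y=192, L=256
Step 4: N_C=256, N_Y=768, L=1024


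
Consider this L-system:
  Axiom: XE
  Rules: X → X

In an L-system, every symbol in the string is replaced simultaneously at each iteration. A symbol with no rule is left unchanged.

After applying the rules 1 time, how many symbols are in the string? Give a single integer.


Answer: 2

Derivation:
Step 0: length = 2
Step 1: length = 2


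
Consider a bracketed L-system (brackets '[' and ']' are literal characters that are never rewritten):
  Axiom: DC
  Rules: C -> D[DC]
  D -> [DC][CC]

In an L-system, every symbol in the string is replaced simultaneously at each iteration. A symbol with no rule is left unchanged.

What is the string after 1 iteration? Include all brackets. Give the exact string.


Answer: [DC][CC]D[DC]

Derivation:
Step 0: DC
Step 1: [DC][CC]D[DC]


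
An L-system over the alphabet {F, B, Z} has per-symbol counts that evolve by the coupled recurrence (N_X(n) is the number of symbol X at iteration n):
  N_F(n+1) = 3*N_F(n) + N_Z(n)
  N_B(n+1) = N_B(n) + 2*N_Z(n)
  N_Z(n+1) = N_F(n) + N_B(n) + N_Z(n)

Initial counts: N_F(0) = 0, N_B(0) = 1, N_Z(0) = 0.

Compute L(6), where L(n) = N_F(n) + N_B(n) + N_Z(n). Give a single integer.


Answer: 666

Derivation:
Step 0: N_F=0, N_B=1, N_Z=0, L=1
Step 1: N_F=0, N_B=1, N_Z=1, L=2
Step 2: N_F=1, N_B=3, N_Z=2, L=6
Step 3: N_F=5, N_B=7, N_Z=6, L=18
Step 4: N_F=21, N_B=19, N_Z=18, L=58
Step 5: N_F=81, N_B=55, N_Z=58, L=194
Step 6: N_F=301, N_B=171, N_Z=194, L=666


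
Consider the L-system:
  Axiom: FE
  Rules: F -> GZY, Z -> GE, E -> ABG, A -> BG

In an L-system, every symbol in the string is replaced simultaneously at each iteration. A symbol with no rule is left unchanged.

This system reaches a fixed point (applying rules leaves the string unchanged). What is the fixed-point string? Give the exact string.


Step 0: FE
Step 1: GZYABG
Step 2: GGEYBGBG
Step 3: GGABGYBGBG
Step 4: GGBGBGYBGBG
Step 5: GGBGBGYBGBG  (unchanged — fixed point at step 4)

Answer: GGBGBGYBGBG


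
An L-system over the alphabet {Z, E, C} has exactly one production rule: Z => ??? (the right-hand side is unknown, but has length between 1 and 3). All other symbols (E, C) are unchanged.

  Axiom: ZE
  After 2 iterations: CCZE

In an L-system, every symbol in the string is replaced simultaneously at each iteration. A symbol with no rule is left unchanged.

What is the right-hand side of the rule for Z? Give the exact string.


Answer: CZ

Derivation:
Trying Z => CZ:
  Step 0: ZE
  Step 1: CZE
  Step 2: CCZE
Matches the given result.


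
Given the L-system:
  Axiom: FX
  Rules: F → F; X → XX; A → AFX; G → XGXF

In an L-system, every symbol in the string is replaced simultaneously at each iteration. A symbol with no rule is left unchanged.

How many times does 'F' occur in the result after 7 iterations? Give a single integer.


Step 0: FX  (1 'F')
Step 1: FXX  (1 'F')
Step 2: FXXXX  (1 'F')
Step 3: FXXXXXXXX  (1 'F')
Step 4: FXXXXXXXXXXXXXXXX  (1 'F')
Step 5: FXXXXXXXXXXXXXXXXXXXXXXXXXXXXXXXX  (1 'F')
Step 6: FXXXXXXXXXXXXXXXXXXXXXXXXXXXXXXXXXXXXXXXXXXXXXXXXXXXXXXXXXXXXXXXX  (1 'F')
Step 7: FXXXXXXXXXXXXXXXXXXXXXXXXXXXXXXXXXXXXXXXXXXXXXXXXXXXXXXXXXXXXXXXXXXXXXXXXXXXXXXXXXXXXXXXXXXXXXXXXXXXXXXXXXXXXXXXXXXXXXXXXXXXXXXXX  (1 'F')

Answer: 1


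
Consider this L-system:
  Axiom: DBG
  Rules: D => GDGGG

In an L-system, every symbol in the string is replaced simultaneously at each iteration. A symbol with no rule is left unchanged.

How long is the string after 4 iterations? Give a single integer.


Step 0: length = 3
Step 1: length = 7
Step 2: length = 11
Step 3: length = 15
Step 4: length = 19

Answer: 19


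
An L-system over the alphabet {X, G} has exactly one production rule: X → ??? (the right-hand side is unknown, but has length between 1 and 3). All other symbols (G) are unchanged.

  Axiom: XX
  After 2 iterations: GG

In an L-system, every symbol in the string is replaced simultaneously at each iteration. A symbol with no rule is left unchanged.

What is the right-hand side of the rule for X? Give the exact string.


Answer: G

Derivation:
Trying X → G:
  Step 0: XX
  Step 1: GG
  Step 2: GG
Matches the given result.


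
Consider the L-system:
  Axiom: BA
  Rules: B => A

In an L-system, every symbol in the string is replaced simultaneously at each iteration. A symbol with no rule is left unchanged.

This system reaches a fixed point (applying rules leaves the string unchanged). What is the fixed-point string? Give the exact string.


Answer: AA

Derivation:
Step 0: BA
Step 1: AA
Step 2: AA  (unchanged — fixed point at step 1)


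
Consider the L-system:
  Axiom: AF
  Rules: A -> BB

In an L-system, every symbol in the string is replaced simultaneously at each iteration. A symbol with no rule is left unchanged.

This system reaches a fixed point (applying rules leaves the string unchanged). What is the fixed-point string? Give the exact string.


Step 0: AF
Step 1: BBF
Step 2: BBF  (unchanged — fixed point at step 1)

Answer: BBF


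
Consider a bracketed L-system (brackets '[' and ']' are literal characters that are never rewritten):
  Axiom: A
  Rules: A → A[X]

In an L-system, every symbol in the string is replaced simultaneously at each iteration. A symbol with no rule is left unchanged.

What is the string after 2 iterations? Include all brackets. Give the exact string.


Step 0: A
Step 1: A[X]
Step 2: A[X][X]

Answer: A[X][X]


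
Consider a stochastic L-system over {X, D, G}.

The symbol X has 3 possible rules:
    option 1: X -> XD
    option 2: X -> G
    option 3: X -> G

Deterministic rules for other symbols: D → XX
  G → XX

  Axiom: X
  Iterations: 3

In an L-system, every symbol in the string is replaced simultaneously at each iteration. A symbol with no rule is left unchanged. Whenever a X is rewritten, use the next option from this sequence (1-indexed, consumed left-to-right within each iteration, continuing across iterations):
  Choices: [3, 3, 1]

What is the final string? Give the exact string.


Answer: GXD

Derivation:
Step 0: X
Step 1: G  (used choices [3])
Step 2: XX  (used choices [])
Step 3: GXD  (used choices [3, 1])


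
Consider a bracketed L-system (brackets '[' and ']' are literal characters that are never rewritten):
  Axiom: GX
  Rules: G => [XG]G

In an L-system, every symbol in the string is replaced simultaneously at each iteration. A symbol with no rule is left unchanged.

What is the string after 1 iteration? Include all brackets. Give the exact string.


Answer: [XG]GX

Derivation:
Step 0: GX
Step 1: [XG]GX


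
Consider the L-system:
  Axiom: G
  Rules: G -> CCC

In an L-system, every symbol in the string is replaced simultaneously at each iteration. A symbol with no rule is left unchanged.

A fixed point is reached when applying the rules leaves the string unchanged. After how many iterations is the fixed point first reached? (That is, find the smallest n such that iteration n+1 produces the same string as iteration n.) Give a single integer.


Answer: 1

Derivation:
Step 0: G
Step 1: CCC
Step 2: CCC  (unchanged — fixed point at step 1)


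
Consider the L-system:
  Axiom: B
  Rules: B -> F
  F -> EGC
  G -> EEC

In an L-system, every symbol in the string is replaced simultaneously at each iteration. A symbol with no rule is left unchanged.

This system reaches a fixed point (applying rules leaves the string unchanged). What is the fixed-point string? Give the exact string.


Answer: EEECC

Derivation:
Step 0: B
Step 1: F
Step 2: EGC
Step 3: EEECC
Step 4: EEECC  (unchanged — fixed point at step 3)


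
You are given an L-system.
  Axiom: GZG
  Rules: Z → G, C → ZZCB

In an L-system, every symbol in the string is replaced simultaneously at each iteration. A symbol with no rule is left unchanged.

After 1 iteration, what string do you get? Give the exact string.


Answer: GGG

Derivation:
Step 0: GZG
Step 1: GGG


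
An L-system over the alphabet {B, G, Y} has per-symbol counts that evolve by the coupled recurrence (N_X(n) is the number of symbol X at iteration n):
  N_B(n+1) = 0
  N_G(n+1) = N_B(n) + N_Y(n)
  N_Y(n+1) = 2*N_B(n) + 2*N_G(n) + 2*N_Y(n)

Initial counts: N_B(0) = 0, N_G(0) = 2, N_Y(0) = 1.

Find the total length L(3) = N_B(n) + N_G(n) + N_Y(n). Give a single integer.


Step 0: N_B=0, N_G=2, N_Y=1, L=3
Step 1: N_B=0, N_G=1, N_Y=6, L=7
Step 2: N_B=0, N_G=6, N_Y=14, L=20
Step 3: N_B=0, N_G=14, N_Y=40, L=54

Answer: 54


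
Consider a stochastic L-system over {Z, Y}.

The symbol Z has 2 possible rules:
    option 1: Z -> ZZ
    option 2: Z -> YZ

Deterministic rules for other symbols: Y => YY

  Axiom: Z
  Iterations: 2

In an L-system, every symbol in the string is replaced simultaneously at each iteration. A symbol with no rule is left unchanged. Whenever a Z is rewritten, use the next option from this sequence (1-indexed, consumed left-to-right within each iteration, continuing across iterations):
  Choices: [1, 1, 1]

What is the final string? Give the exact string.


Answer: ZZZZ

Derivation:
Step 0: Z
Step 1: ZZ  (used choices [1])
Step 2: ZZZZ  (used choices [1, 1])


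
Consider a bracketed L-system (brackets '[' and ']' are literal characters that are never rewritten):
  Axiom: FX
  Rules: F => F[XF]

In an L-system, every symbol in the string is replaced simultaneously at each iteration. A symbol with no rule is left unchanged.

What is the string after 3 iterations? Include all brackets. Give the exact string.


Step 0: FX
Step 1: F[XF]X
Step 2: F[XF][XF[XF]]X
Step 3: F[XF][XF[XF]][XF[XF][XF[XF]]]X

Answer: F[XF][XF[XF]][XF[XF][XF[XF]]]X


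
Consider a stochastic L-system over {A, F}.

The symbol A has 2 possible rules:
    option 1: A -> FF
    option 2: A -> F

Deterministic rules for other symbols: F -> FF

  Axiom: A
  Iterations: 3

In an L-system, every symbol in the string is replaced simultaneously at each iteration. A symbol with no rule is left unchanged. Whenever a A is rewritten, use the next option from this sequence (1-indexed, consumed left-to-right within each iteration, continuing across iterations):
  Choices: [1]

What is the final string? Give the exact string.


Answer: FFFFFFFF

Derivation:
Step 0: A
Step 1: FF  (used choices [1])
Step 2: FFFF  (used choices [])
Step 3: FFFFFFFF  (used choices [])


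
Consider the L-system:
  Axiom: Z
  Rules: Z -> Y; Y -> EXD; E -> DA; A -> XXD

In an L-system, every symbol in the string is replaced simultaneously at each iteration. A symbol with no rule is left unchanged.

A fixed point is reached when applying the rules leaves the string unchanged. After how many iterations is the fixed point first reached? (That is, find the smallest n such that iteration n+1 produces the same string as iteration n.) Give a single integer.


Step 0: Z
Step 1: Y
Step 2: EXD
Step 3: DAXD
Step 4: DXXDXD
Step 5: DXXDXD  (unchanged — fixed point at step 4)

Answer: 4


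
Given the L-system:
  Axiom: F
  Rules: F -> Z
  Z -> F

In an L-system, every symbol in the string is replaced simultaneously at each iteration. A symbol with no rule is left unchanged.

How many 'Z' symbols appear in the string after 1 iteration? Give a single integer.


Answer: 1

Derivation:
Step 0: F  (0 'Z')
Step 1: Z  (1 'Z')


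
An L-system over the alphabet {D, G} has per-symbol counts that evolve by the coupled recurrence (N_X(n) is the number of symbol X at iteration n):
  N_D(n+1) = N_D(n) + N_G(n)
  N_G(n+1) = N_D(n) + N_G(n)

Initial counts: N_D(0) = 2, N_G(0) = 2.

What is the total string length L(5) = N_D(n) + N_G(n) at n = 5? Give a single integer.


Step 0: N_D=2, N_G=2, L=4
Step 1: N_D=4, N_G=4, L=8
Step 2: N_D=8, N_G=8, L=16
Step 3: N_D=16, N_G=16, L=32
Step 4: N_D=32, N_G=32, L=64
Step 5: N_D=64, N_G=64, L=128

Answer: 128


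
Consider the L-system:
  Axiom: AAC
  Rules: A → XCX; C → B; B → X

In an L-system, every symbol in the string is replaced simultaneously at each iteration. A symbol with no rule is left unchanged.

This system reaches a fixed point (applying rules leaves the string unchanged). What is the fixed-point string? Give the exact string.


Answer: XXXXXXX

Derivation:
Step 0: AAC
Step 1: XCXXCXB
Step 2: XBXXBXX
Step 3: XXXXXXX
Step 4: XXXXXXX  (unchanged — fixed point at step 3)


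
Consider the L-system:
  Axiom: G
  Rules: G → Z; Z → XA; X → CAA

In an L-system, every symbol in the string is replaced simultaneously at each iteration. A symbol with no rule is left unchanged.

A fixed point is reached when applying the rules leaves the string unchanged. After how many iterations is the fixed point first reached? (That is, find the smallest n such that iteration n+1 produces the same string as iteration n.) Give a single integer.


Step 0: G
Step 1: Z
Step 2: XA
Step 3: CAAA
Step 4: CAAA  (unchanged — fixed point at step 3)

Answer: 3


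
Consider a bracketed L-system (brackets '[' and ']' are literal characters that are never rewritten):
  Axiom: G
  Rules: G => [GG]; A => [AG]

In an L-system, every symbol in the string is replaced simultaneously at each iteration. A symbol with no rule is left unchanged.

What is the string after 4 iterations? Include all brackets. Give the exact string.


Step 0: G
Step 1: [GG]
Step 2: [[GG][GG]]
Step 3: [[[GG][GG]][[GG][GG]]]
Step 4: [[[[GG][GG]][[GG][GG]]][[[GG][GG]][[GG][GG]]]]

Answer: [[[[GG][GG]][[GG][GG]]][[[GG][GG]][[GG][GG]]]]


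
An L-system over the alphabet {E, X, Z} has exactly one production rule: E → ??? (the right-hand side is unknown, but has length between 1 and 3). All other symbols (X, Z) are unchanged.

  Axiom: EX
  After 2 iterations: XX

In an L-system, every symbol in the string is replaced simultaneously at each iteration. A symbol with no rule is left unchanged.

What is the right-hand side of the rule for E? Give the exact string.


Trying E → X:
  Step 0: EX
  Step 1: XX
  Step 2: XX
Matches the given result.

Answer: X


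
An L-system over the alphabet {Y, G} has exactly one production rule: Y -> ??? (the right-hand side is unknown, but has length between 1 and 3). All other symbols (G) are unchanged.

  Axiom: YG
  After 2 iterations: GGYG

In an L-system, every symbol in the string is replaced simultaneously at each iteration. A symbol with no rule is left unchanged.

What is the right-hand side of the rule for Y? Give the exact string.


Answer: GY

Derivation:
Trying Y -> GY:
  Step 0: YG
  Step 1: GYG
  Step 2: GGYG
Matches the given result.


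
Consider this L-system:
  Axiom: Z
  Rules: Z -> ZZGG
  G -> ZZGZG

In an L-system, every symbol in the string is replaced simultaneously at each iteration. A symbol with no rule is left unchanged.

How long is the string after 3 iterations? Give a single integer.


Answer: 80

Derivation:
Step 0: length = 1
Step 1: length = 4
Step 2: length = 18
Step 3: length = 80


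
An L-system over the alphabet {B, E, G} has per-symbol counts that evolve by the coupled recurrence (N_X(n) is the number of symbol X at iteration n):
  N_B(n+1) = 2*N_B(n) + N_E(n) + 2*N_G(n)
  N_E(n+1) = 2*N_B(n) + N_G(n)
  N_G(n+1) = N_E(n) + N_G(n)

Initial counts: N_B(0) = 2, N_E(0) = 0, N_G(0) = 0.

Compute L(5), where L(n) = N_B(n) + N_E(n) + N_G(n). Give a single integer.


Step 0: N_B=2, N_E=0, N_G=0, L=2
Step 1: N_B=4, N_E=4, N_G=0, L=8
Step 2: N_B=12, N_E=8, N_G=4, L=24
Step 3: N_B=40, N_E=28, N_G=12, L=80
Step 4: N_B=132, N_E=92, N_G=40, L=264
Step 5: N_B=436, N_E=304, N_G=132, L=872

Answer: 872


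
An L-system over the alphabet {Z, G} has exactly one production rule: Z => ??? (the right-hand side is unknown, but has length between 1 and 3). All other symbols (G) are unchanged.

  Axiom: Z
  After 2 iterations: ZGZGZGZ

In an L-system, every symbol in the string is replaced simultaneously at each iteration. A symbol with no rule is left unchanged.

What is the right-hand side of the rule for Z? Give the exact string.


Trying Z => ZGZ:
  Step 0: Z
  Step 1: ZGZ
  Step 2: ZGZGZGZ
Matches the given result.

Answer: ZGZ


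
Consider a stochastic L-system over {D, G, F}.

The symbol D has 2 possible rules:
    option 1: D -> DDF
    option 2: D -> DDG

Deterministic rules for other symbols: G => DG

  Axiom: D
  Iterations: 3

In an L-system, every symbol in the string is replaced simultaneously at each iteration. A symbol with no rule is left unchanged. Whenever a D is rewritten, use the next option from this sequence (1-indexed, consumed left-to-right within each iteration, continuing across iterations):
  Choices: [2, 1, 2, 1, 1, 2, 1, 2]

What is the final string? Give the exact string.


Answer: DDFDDFFDDGDDFDGDDGDG

Derivation:
Step 0: D
Step 1: DDG  (used choices [2])
Step 2: DDFDDGDG  (used choices [1, 2])
Step 3: DDFDDFFDDGDDFDGDDGDG  (used choices [1, 1, 2, 1, 2])


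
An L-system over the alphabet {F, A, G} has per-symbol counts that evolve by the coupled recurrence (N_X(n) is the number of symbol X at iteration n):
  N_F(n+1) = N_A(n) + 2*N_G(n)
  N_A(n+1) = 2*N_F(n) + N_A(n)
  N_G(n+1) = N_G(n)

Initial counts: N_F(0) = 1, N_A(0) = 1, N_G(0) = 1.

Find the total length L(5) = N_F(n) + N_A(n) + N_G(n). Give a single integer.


Step 0: N_F=1, N_A=1, N_G=1, L=3
Step 1: N_F=3, N_A=3, N_G=1, L=7
Step 2: N_F=5, N_A=9, N_G=1, L=15
Step 3: N_F=11, N_A=19, N_G=1, L=31
Step 4: N_F=21, N_A=41, N_G=1, L=63
Step 5: N_F=43, N_A=83, N_G=1, L=127

Answer: 127


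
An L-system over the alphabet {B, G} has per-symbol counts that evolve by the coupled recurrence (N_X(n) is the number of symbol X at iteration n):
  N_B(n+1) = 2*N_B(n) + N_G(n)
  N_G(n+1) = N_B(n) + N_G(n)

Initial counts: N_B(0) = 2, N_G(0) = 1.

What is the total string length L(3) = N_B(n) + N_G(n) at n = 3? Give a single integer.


Step 0: N_B=2, N_G=1, L=3
Step 1: N_B=5, N_G=3, L=8
Step 2: N_B=13, N_G=8, L=21
Step 3: N_B=34, N_G=21, L=55

Answer: 55


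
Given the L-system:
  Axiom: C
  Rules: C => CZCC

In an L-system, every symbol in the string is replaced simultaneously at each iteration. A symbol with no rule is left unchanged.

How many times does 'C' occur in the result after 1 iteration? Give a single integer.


Step 0: C  (1 'C')
Step 1: CZCC  (3 'C')

Answer: 3


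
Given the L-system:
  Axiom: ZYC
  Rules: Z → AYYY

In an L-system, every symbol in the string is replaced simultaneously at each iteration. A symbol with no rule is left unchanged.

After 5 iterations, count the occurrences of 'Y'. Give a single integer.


Step 0: ZYC  (1 'Y')
Step 1: AYYYYC  (4 'Y')
Step 2: AYYYYC  (4 'Y')
Step 3: AYYYYC  (4 'Y')
Step 4: AYYYYC  (4 'Y')
Step 5: AYYYYC  (4 'Y')

Answer: 4


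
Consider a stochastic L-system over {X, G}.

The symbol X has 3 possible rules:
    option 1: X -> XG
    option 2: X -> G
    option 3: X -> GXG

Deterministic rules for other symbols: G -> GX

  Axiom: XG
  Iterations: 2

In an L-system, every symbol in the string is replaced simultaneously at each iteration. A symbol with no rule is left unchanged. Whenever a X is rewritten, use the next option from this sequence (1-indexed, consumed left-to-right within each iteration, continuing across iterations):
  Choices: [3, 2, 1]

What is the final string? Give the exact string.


Step 0: XG
Step 1: GXGGX  (used choices [3])
Step 2: GXGGXGXXG  (used choices [2, 1])

Answer: GXGGXGXXG


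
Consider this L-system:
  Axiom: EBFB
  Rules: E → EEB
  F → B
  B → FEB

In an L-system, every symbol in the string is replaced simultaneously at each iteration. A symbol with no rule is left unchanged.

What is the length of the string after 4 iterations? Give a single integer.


Answer: 190

Derivation:
Step 0: length = 4
Step 1: length = 10
Step 2: length = 26
Step 3: length = 70
Step 4: length = 190


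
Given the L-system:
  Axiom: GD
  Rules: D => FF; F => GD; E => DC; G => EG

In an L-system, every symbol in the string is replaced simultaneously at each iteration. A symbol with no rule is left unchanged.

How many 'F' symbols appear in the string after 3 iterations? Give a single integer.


Answer: 6

Derivation:
Step 0: GD  (0 'F')
Step 1: EGFF  (2 'F')
Step 2: DCEGGDGD  (0 'F')
Step 3: FFCDCEGEGFFEGFF  (6 'F')


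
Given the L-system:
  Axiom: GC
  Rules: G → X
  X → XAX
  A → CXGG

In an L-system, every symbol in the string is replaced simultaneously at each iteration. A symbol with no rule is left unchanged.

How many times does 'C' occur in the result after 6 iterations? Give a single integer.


Answer: 23

Derivation:
Step 0: GC  (1 'C')
Step 1: XC  (1 'C')
Step 2: XAXC  (1 'C')
Step 3: XAXCXGGXAXC  (2 'C')
Step 4: XAXCXGGXAXCXAXXXXAXCXGGXAXC  (4 'C')
Step 5: XAXCXGGXAXCXAXXXXAXCXGGXAXCXAXCXGGXAXXAXXAXXAXCXGGXAXCXAXXXXAXCXGGXAXC  (9 'C')
Step 6: XAXCXGGXAXCXAXXXXAXCXGGXAXCXAXCXGGXAXXAXXAXXAXCXGGXAXCXAXXXXAXCXGGXAXCXAXCXGGXAXCXAXXXXAXCXGGXAXXAXCXGGXAXXAXCXGGXAXXAXCXGGXAXCXAXXXXAXCXGGXAXCXAXCXGGXAXXAXXAXXAXCXGGXAXCXAXXXXAXCXGGXAXC  (23 'C')


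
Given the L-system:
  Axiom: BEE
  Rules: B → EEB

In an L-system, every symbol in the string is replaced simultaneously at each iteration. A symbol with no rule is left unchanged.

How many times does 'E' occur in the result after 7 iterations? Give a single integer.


Answer: 16

Derivation:
Step 0: BEE  (2 'E')
Step 1: EEBEE  (4 'E')
Step 2: EEEEBEE  (6 'E')
Step 3: EEEEEEBEE  (8 'E')
Step 4: EEEEEEEEBEE  (10 'E')
Step 5: EEEEEEEEEEBEE  (12 'E')
Step 6: EEEEEEEEEEEEBEE  (14 'E')
Step 7: EEEEEEEEEEEEEEBEE  (16 'E')


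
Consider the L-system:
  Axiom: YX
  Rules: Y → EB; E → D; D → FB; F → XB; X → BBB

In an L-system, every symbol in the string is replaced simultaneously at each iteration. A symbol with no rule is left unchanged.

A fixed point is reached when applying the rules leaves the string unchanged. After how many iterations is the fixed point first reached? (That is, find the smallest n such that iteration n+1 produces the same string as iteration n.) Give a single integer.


Answer: 5

Derivation:
Step 0: YX
Step 1: EBBBB
Step 2: DBBBB
Step 3: FBBBBB
Step 4: XBBBBBB
Step 5: BBBBBBBBB
Step 6: BBBBBBBBB  (unchanged — fixed point at step 5)


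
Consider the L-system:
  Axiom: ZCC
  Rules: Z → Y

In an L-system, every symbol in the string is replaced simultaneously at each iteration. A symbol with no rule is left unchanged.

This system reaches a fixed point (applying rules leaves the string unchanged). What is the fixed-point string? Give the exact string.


Answer: YCC

Derivation:
Step 0: ZCC
Step 1: YCC
Step 2: YCC  (unchanged — fixed point at step 1)


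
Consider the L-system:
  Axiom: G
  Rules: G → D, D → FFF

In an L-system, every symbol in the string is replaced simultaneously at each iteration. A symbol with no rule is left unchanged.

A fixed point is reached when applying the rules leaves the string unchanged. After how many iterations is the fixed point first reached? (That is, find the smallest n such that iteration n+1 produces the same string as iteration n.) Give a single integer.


Answer: 2

Derivation:
Step 0: G
Step 1: D
Step 2: FFF
Step 3: FFF  (unchanged — fixed point at step 2)
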